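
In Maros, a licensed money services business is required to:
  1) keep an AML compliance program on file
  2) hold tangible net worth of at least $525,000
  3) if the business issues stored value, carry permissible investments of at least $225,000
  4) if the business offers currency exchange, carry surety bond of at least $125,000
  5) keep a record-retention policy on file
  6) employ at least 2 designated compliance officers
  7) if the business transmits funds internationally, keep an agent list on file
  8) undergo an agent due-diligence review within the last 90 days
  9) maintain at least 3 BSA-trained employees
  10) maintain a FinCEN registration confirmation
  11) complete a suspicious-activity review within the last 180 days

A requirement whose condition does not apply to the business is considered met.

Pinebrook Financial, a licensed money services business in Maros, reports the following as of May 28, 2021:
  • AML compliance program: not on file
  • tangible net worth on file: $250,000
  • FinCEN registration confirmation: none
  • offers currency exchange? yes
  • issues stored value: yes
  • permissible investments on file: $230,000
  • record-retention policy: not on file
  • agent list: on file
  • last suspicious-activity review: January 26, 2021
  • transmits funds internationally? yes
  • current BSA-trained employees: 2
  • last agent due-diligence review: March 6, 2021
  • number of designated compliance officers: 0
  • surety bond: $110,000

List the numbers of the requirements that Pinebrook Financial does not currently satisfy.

1. AML compliance program absent → not met
2. tangible net worth $250,000 < $525,000 → not met
3. condition 'issues stored value' holds; permissible investments $230,000 ≥ $225,000 → met
4. condition 'offers currency exchange' holds; surety bond $110,000 < $125,000 → not met
5. record-retention policy absent → not met
6. designated compliance officers 0 < 2 → not met
7. condition 'transmits funds internationally' holds; agent list present → met
8. agent due-diligence review 83 days ago vs limit 90 → met
9. BSA-trained employees 2 < 3 → not met
10. FinCEN registration confirmation absent → not met
11. suspicious-activity review 122 days ago vs limit 180 → met
Not met: 1, 2, 4, 5, 6, 9, 10

1, 2, 4, 5, 6, 9, 10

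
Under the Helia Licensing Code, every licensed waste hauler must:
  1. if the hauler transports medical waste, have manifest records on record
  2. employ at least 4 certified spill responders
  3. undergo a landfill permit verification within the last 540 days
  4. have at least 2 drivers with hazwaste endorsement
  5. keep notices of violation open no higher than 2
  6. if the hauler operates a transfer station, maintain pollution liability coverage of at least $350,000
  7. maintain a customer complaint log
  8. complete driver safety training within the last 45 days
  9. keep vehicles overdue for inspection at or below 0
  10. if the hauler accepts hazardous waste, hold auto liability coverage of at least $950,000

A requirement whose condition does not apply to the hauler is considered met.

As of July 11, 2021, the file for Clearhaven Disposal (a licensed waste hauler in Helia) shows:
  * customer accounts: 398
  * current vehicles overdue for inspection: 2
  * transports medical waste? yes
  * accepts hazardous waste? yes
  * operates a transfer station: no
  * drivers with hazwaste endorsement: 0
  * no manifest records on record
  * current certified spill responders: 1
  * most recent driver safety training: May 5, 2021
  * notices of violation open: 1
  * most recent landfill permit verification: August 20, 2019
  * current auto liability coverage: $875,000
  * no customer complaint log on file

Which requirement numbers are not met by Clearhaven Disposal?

1, 2, 3, 4, 7, 8, 9, 10

1. condition 'transports medical waste' holds; manifest records absent → not met
2. certified spill responders 1 < 4 → not met
3. landfill permit verification 691 days ago vs limit 540 → not met
4. drivers with hazwaste endorsement 0 < 2 → not met
5. notices of violation open 1 ≤ 2 → met
6. condition 'operates a transfer station' does not hold → requirement n/a → met
7. customer complaint log absent → not met
8. driver safety training 67 days ago vs limit 45 → not met
9. vehicles overdue for inspection 2 > 0 → not met
10. condition 'accepts hazardous waste' holds; auto liability coverage $875,000 < $950,000 → not met
Not met: 1, 2, 3, 4, 7, 8, 9, 10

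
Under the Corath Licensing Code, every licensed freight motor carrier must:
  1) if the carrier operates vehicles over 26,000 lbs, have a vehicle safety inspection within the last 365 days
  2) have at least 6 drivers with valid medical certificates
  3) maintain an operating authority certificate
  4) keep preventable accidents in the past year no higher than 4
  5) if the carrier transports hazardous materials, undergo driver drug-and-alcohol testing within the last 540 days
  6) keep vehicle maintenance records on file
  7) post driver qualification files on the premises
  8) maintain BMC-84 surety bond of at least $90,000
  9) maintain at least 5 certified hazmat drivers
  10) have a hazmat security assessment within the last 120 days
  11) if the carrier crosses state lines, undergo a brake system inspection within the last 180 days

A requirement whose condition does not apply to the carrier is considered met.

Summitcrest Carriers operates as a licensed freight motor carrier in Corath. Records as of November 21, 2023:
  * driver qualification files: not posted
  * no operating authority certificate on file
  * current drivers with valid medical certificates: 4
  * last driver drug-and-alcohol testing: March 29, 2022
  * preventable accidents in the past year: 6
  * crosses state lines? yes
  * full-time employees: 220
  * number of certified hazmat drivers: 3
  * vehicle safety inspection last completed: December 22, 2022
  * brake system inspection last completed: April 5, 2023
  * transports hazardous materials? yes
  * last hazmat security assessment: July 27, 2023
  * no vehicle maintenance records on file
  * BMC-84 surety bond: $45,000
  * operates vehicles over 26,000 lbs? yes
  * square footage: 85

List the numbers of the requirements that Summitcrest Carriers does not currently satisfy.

2, 3, 4, 5, 6, 7, 8, 9, 11

1. condition 'operates vehicles over 26,000 lbs' holds; vehicle safety inspection 334 days ago vs limit 365 → met
2. drivers with valid medical certificates 4 < 6 → not met
3. operating authority certificate absent → not met
4. preventable accidents in the past year 6 > 4 → not met
5. condition 'transports hazardous materials' holds; driver drug-and-alcohol testing 602 days ago vs limit 540 → not met
6. vehicle maintenance records absent → not met
7. driver qualification files absent → not met
8. BMC-84 surety bond $45,000 < $90,000 → not met
9. certified hazmat drivers 3 < 5 → not met
10. hazmat security assessment 117 days ago vs limit 120 → met
11. condition 'crosses state lines' holds; brake system inspection 230 days ago vs limit 180 → not met
Not met: 2, 3, 4, 5, 6, 7, 8, 9, 11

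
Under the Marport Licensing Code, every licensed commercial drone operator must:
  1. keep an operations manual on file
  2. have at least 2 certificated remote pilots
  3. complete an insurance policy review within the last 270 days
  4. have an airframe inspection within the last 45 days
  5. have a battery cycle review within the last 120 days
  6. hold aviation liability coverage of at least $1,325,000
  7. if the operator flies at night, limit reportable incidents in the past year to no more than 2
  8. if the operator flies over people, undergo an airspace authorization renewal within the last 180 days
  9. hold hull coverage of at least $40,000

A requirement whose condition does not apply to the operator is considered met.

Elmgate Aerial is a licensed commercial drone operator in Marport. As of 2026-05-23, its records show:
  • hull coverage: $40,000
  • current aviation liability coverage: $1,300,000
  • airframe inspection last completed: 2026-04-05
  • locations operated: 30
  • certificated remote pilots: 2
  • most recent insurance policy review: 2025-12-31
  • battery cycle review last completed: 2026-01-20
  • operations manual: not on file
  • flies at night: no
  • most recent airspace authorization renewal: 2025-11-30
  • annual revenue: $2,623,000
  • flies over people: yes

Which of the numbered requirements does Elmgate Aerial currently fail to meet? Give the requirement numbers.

1. operations manual absent → not met
2. certificated remote pilots 2 ≥ 2 → met
3. insurance policy review 143 days ago vs limit 270 → met
4. airframe inspection 48 days ago vs limit 45 → not met
5. battery cycle review 123 days ago vs limit 120 → not met
6. aviation liability coverage $1,300,000 < $1,325,000 → not met
7. condition 'flies at night' does not hold → requirement n/a → met
8. condition 'flies over people' holds; airspace authorization renewal 174 days ago vs limit 180 → met
9. hull coverage $40,000 ≥ $40,000 → met
Not met: 1, 4, 5, 6

1, 4, 5, 6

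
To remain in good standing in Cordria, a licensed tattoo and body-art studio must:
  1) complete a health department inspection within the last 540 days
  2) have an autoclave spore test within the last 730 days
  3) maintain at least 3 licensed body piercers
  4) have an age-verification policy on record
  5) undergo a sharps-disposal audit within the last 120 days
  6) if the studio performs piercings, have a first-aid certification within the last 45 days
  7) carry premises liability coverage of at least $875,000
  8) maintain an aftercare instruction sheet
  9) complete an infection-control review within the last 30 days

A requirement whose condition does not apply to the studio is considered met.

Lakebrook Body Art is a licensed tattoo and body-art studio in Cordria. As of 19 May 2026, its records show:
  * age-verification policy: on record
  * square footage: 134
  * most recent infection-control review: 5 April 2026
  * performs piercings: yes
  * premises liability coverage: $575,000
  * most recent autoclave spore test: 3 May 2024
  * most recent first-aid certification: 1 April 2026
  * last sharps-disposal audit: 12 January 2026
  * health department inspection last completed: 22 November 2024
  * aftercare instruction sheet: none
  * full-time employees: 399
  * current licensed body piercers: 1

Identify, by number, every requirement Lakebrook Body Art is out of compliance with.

1. health department inspection 543 days ago vs limit 540 → not met
2. autoclave spore test 746 days ago vs limit 730 → not met
3. licensed body piercers 1 < 3 → not met
4. age-verification policy present → met
5. sharps-disposal audit 127 days ago vs limit 120 → not met
6. condition 'performs piercings' holds; first-aid certification 48 days ago vs limit 45 → not met
7. premises liability coverage $575,000 < $875,000 → not met
8. aftercare instruction sheet absent → not met
9. infection-control review 44 days ago vs limit 30 → not met
Not met: 1, 2, 3, 5, 6, 7, 8, 9

1, 2, 3, 5, 6, 7, 8, 9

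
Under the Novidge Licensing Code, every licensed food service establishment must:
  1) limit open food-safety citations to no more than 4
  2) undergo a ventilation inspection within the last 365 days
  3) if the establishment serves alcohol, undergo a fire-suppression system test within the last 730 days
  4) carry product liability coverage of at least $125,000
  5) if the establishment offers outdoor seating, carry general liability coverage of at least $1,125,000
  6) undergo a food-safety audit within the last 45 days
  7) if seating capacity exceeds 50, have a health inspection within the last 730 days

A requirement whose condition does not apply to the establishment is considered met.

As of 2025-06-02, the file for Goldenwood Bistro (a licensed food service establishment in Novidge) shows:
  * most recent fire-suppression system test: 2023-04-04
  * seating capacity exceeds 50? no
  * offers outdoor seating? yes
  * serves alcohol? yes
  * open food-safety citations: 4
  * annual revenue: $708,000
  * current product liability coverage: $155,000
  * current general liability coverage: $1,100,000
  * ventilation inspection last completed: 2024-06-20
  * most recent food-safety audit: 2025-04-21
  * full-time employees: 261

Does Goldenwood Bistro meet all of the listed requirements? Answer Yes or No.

1. open food-safety citations 4 ≤ 4 → met
2. ventilation inspection 347 days ago vs limit 365 → met
3. condition 'serves alcohol' holds; fire-suppression system test 790 days ago vs limit 730 → not met
4. product liability coverage $155,000 ≥ $125,000 → met
5. condition 'offers outdoor seating' holds; general liability coverage $1,100,000 < $1,125,000 → not met
6. food-safety audit 42 days ago vs limit 45 → met
7. condition 'seating capacity exceeds 50' does not hold → requirement n/a → met
Not met: 3, 5

No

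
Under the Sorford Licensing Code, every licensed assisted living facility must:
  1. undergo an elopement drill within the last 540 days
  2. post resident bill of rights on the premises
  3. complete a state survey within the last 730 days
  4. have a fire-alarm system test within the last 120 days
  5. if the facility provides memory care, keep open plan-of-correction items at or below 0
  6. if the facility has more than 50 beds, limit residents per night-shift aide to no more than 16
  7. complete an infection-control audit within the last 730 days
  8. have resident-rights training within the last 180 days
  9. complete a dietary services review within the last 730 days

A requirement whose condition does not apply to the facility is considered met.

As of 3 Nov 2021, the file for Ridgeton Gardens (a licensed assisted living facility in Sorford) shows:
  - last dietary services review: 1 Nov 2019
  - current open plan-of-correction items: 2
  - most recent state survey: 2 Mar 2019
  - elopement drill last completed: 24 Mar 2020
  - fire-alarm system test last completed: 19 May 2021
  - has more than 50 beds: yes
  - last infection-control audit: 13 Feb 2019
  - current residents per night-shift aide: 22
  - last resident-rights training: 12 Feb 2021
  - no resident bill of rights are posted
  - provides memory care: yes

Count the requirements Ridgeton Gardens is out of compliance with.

1. elopement drill 589 days ago vs limit 540 → not met
2. resident bill of rights absent → not met
3. state survey 977 days ago vs limit 730 → not met
4. fire-alarm system test 168 days ago vs limit 120 → not met
5. condition 'provides memory care' holds; open plan-of-correction items 2 > 0 → not met
6. condition 'has more than 50 beds' holds; residents per night-shift aide 22 > 16 → not met
7. infection-control audit 994 days ago vs limit 730 → not met
8. resident-rights training 264 days ago vs limit 180 → not met
9. dietary services review 733 days ago vs limit 730 → not met
Not met: 9 of 9

9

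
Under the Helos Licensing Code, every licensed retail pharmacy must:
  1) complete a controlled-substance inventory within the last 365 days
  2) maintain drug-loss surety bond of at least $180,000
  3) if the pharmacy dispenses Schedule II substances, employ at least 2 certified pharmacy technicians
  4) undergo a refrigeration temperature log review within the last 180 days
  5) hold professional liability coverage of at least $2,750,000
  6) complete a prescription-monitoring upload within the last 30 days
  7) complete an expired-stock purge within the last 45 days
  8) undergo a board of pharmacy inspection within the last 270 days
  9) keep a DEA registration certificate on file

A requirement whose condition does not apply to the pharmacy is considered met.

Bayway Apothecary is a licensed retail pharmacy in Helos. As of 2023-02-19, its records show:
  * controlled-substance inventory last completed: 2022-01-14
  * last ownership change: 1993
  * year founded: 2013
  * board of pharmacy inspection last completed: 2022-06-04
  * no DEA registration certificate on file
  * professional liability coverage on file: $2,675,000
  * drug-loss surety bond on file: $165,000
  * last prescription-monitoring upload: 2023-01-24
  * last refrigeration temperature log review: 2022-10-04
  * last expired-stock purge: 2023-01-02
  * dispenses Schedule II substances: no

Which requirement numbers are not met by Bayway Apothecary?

1. controlled-substance inventory 401 days ago vs limit 365 → not met
2. drug-loss surety bond $165,000 < $180,000 → not met
3. condition 'dispenses Schedule II substances' does not hold → requirement n/a → met
4. refrigeration temperature log review 138 days ago vs limit 180 → met
5. professional liability coverage $2,675,000 < $2,750,000 → not met
6. prescription-monitoring upload 26 days ago vs limit 30 → met
7. expired-stock purge 48 days ago vs limit 45 → not met
8. board of pharmacy inspection 260 days ago vs limit 270 → met
9. DEA registration certificate absent → not met
Not met: 1, 2, 5, 7, 9

1, 2, 5, 7, 9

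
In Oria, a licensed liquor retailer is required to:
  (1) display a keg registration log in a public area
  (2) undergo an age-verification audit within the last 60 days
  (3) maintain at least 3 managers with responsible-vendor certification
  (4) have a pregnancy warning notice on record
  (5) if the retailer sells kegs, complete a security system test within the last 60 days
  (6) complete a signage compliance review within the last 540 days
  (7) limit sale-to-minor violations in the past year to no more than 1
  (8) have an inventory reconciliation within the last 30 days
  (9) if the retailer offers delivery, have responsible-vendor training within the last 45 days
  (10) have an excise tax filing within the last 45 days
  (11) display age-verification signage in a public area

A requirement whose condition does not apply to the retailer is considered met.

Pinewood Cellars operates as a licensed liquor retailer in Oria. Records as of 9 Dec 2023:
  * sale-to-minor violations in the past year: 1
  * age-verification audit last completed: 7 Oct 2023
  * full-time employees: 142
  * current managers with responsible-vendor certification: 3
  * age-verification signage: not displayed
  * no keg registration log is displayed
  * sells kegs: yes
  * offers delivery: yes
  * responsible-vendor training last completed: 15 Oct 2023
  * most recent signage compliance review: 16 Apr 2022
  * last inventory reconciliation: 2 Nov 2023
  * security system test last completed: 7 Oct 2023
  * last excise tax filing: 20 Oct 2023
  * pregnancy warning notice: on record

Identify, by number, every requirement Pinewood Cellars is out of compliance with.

1, 2, 5, 6, 8, 9, 10, 11

1. keg registration log absent → not met
2. age-verification audit 63 days ago vs limit 60 → not met
3. managers with responsible-vendor certification 3 ≥ 3 → met
4. pregnancy warning notice present → met
5. condition 'sells kegs' holds; security system test 63 days ago vs limit 60 → not met
6. signage compliance review 602 days ago vs limit 540 → not met
7. sale-to-minor violations in the past year 1 ≤ 1 → met
8. inventory reconciliation 37 days ago vs limit 30 → not met
9. condition 'offers delivery' holds; responsible-vendor training 55 days ago vs limit 45 → not met
10. excise tax filing 50 days ago vs limit 45 → not met
11. age-verification signage absent → not met
Not met: 1, 2, 5, 6, 8, 9, 10, 11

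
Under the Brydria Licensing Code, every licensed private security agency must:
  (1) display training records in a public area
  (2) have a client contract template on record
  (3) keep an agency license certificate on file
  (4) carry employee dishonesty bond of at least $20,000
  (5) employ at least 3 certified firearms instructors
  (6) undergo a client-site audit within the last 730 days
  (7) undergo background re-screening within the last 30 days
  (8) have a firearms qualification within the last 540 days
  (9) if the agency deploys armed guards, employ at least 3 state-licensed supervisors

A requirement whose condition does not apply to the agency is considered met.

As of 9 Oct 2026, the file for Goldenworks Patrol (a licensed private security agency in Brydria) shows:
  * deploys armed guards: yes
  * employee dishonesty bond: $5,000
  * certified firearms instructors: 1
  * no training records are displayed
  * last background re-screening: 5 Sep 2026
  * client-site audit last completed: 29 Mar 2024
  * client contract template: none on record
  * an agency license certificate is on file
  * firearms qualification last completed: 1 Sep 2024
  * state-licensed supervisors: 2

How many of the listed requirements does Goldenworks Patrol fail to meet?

8

1. training records absent → not met
2. client contract template absent → not met
3. agency license certificate present → met
4. employee dishonesty bond $5,000 < $20,000 → not met
5. certified firearms instructors 1 < 3 → not met
6. client-site audit 924 days ago vs limit 730 → not met
7. background re-screening 34 days ago vs limit 30 → not met
8. firearms qualification 768 days ago vs limit 540 → not met
9. condition 'deploys armed guards' holds; state-licensed supervisors 2 < 3 → not met
Not met: 8 of 9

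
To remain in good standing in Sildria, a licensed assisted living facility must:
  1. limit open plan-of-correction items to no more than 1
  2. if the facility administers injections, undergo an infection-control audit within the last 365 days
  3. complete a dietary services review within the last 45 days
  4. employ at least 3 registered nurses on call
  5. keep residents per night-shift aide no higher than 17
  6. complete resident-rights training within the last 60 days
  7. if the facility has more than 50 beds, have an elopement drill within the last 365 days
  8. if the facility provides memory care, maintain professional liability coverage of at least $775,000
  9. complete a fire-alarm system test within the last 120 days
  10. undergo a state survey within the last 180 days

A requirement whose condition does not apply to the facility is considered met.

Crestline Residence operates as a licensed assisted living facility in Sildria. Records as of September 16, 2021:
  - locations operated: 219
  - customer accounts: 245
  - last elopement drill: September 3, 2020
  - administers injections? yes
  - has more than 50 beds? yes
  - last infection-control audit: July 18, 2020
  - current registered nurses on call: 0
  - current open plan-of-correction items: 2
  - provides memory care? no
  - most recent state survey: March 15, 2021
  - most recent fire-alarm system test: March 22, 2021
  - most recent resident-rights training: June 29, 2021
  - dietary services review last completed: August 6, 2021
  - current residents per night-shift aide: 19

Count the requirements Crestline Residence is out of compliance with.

1. open plan-of-correction items 2 > 1 → not met
2. condition 'administers injections' holds; infection-control audit 425 days ago vs limit 365 → not met
3. dietary services review 41 days ago vs limit 45 → met
4. registered nurses on call 0 < 3 → not met
5. residents per night-shift aide 19 > 17 → not met
6. resident-rights training 79 days ago vs limit 60 → not met
7. condition 'has more than 50 beds' holds; elopement drill 378 days ago vs limit 365 → not met
8. condition 'provides memory care' does not hold → requirement n/a → met
9. fire-alarm system test 178 days ago vs limit 120 → not met
10. state survey 185 days ago vs limit 180 → not met
Not met: 8 of 10

8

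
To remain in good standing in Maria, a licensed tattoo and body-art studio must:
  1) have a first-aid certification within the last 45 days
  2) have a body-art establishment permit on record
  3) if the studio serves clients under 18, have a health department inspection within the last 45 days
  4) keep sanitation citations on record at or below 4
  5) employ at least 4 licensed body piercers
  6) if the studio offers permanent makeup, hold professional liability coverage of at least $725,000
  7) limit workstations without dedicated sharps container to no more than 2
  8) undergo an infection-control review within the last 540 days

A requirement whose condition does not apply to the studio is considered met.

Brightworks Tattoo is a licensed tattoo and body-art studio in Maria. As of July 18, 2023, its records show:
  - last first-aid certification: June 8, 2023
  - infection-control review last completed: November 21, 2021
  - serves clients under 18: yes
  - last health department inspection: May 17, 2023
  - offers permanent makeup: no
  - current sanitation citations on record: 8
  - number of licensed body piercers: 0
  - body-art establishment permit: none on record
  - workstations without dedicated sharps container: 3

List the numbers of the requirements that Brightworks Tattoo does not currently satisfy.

2, 3, 4, 5, 7, 8

1. first-aid certification 40 days ago vs limit 45 → met
2. body-art establishment permit absent → not met
3. condition 'serves clients under 18' holds; health department inspection 62 days ago vs limit 45 → not met
4. sanitation citations on record 8 > 4 → not met
5. licensed body piercers 0 < 4 → not met
6. condition 'offers permanent makeup' does not hold → requirement n/a → met
7. workstations without dedicated sharps container 3 > 2 → not met
8. infection-control review 604 days ago vs limit 540 → not met
Not met: 2, 3, 4, 5, 7, 8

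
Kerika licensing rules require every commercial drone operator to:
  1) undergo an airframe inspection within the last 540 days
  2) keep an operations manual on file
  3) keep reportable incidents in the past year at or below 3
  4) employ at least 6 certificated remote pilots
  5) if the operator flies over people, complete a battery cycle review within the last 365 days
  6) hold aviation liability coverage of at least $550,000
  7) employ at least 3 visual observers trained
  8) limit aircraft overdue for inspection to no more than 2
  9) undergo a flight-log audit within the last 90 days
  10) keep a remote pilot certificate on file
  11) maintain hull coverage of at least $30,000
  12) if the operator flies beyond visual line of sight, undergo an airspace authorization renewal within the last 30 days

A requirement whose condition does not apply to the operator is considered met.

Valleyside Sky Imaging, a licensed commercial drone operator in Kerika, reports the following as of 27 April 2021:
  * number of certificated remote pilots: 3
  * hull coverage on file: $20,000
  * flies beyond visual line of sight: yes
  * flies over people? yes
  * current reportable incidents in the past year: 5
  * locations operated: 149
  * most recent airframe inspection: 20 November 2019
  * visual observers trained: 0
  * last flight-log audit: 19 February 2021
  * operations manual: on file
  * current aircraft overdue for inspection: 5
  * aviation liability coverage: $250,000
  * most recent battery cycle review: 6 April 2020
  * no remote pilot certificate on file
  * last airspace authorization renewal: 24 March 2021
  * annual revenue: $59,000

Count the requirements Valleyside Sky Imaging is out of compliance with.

9

1. airframe inspection 524 days ago vs limit 540 → met
2. operations manual present → met
3. reportable incidents in the past year 5 > 3 → not met
4. certificated remote pilots 3 < 6 → not met
5. condition 'flies over people' holds; battery cycle review 386 days ago vs limit 365 → not met
6. aviation liability coverage $250,000 < $550,000 → not met
7. visual observers trained 0 < 3 → not met
8. aircraft overdue for inspection 5 > 2 → not met
9. flight-log audit 67 days ago vs limit 90 → met
10. remote pilot certificate absent → not met
11. hull coverage $20,000 < $30,000 → not met
12. condition 'flies beyond visual line of sight' holds; airspace authorization renewal 34 days ago vs limit 30 → not met
Not met: 9 of 12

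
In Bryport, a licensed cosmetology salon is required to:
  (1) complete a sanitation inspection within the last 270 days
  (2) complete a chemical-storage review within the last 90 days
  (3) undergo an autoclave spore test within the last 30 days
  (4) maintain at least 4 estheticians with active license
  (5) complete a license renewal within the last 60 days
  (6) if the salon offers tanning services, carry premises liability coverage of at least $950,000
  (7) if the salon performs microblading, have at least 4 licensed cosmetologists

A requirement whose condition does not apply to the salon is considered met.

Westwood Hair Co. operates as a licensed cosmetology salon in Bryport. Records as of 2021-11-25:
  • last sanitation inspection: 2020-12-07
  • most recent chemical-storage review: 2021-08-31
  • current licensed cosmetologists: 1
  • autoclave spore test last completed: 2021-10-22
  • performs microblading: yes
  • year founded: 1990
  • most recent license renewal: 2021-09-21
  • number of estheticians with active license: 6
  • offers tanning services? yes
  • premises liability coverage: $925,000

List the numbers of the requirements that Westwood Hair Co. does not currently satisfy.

1, 3, 5, 6, 7

1. sanitation inspection 353 days ago vs limit 270 → not met
2. chemical-storage review 86 days ago vs limit 90 → met
3. autoclave spore test 34 days ago vs limit 30 → not met
4. estheticians with active license 6 ≥ 4 → met
5. license renewal 65 days ago vs limit 60 → not met
6. condition 'offers tanning services' holds; premises liability coverage $925,000 < $950,000 → not met
7. condition 'performs microblading' holds; licensed cosmetologists 1 < 4 → not met
Not met: 1, 3, 5, 6, 7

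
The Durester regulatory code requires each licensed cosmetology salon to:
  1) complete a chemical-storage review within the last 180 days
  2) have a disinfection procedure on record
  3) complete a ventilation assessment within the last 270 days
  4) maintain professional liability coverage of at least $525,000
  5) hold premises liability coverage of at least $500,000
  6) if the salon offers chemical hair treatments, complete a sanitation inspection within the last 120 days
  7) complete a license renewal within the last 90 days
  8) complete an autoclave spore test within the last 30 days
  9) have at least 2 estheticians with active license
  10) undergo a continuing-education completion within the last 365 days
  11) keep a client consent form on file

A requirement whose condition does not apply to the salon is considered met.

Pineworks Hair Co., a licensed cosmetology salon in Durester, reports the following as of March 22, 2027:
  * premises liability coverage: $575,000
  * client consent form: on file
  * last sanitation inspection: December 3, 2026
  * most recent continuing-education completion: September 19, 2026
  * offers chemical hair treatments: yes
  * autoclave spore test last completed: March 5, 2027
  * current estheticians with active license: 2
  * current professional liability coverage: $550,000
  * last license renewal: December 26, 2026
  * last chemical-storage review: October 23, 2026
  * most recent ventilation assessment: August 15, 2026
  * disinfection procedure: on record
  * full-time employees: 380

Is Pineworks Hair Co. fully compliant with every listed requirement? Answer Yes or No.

1. chemical-storage review 150 days ago vs limit 180 → met
2. disinfection procedure present → met
3. ventilation assessment 219 days ago vs limit 270 → met
4. professional liability coverage $550,000 ≥ $525,000 → met
5. premises liability coverage $575,000 ≥ $500,000 → met
6. condition 'offers chemical hair treatments' holds; sanitation inspection 109 days ago vs limit 120 → met
7. license renewal 86 days ago vs limit 90 → met
8. autoclave spore test 17 days ago vs limit 30 → met
9. estheticians with active license 2 ≥ 2 → met
10. continuing-education completion 184 days ago vs limit 365 → met
11. client consent form present → met
All met.

Yes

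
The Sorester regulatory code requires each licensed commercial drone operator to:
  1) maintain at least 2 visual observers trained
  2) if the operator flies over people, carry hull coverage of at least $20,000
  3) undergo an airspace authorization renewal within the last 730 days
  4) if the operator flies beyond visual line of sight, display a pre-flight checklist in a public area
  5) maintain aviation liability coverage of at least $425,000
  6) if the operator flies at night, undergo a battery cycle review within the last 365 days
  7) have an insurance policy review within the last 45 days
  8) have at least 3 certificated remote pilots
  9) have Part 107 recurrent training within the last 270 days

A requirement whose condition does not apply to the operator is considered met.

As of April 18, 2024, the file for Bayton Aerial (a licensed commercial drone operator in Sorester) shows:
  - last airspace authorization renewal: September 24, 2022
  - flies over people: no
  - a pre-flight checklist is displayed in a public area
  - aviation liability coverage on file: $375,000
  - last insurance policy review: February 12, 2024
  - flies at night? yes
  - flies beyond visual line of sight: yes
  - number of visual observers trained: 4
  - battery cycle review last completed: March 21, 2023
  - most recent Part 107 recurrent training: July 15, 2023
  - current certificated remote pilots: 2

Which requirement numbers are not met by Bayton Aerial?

5, 6, 7, 8, 9

1. visual observers trained 4 ≥ 2 → met
2. condition 'flies over people' does not hold → requirement n/a → met
3. airspace authorization renewal 572 days ago vs limit 730 → met
4. condition 'flies beyond visual line of sight' holds; pre-flight checklist present → met
5. aviation liability coverage $375,000 < $425,000 → not met
6. condition 'flies at night' holds; battery cycle review 394 days ago vs limit 365 → not met
7. insurance policy review 66 days ago vs limit 45 → not met
8. certificated remote pilots 2 < 3 → not met
9. Part 107 recurrent training 278 days ago vs limit 270 → not met
Not met: 5, 6, 7, 8, 9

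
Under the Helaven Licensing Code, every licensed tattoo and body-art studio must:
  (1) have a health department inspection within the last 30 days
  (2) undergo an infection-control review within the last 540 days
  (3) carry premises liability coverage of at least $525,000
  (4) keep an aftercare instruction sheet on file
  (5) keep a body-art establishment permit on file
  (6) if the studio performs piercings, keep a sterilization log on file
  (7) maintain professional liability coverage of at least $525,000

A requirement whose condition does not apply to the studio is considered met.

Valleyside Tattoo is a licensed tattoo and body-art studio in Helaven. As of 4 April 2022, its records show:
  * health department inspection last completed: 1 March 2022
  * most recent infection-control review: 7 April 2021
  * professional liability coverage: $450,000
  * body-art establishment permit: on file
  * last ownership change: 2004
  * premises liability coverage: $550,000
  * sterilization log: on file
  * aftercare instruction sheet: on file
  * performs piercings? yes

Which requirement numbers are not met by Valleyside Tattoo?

1. health department inspection 34 days ago vs limit 30 → not met
2. infection-control review 362 days ago vs limit 540 → met
3. premises liability coverage $550,000 ≥ $525,000 → met
4. aftercare instruction sheet present → met
5. body-art establishment permit present → met
6. condition 'performs piercings' holds; sterilization log present → met
7. professional liability coverage $450,000 < $525,000 → not met
Not met: 1, 7

1, 7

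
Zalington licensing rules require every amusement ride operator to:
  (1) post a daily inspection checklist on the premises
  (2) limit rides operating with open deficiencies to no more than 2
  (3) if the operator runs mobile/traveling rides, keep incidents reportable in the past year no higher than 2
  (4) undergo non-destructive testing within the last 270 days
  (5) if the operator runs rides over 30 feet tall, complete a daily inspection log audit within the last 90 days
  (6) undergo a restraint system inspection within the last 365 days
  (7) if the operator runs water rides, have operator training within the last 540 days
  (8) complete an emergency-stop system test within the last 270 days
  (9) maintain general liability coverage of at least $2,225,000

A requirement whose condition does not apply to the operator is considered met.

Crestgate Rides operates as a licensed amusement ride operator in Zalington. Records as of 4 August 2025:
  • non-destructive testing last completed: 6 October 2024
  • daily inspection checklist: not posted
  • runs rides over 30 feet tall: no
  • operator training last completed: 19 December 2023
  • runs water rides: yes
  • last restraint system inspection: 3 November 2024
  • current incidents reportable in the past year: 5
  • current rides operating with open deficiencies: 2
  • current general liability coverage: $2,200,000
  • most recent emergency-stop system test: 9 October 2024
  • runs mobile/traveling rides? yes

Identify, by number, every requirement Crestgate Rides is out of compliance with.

1. daily inspection checklist absent → not met
2. rides operating with open deficiencies 2 ≤ 2 → met
3. condition 'runs mobile/traveling rides' holds; incidents reportable in the past year 5 > 2 → not met
4. non-destructive testing 302 days ago vs limit 270 → not met
5. condition 'runs rides over 30 feet tall' does not hold → requirement n/a → met
6. restraint system inspection 274 days ago vs limit 365 → met
7. condition 'runs water rides' holds; operator training 594 days ago vs limit 540 → not met
8. emergency-stop system test 299 days ago vs limit 270 → not met
9. general liability coverage $2,200,000 < $2,225,000 → not met
Not met: 1, 3, 4, 7, 8, 9

1, 3, 4, 7, 8, 9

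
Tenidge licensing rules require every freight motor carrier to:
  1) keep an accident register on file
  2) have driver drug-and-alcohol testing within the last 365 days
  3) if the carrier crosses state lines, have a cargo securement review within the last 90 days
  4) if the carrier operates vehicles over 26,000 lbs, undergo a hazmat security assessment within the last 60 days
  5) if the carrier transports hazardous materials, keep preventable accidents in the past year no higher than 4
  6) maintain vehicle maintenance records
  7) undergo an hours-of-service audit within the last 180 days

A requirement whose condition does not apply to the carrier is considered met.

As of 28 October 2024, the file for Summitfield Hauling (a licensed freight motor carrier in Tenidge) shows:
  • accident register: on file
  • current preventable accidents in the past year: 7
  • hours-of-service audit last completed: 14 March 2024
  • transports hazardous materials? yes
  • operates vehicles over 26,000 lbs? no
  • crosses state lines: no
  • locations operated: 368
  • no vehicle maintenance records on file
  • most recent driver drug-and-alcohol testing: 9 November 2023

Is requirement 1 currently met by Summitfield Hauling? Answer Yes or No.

Yes

1. accident register present → met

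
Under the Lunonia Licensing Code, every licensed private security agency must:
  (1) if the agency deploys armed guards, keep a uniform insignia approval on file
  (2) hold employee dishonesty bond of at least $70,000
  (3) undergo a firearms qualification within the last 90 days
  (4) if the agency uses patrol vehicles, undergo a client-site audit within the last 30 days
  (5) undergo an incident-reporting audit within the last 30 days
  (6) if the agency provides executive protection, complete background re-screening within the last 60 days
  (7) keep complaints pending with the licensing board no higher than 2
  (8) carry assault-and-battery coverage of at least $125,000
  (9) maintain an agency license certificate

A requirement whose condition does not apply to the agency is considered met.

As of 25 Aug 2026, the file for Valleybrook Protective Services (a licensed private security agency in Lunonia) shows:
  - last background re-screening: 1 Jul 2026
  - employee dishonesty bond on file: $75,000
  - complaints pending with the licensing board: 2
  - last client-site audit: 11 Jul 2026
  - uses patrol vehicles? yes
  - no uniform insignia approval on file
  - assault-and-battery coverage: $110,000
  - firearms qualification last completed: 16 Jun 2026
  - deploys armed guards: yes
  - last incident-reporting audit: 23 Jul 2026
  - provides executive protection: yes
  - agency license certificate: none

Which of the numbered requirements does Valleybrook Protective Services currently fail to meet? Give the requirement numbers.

1. condition 'deploys armed guards' holds; uniform insignia approval absent → not met
2. employee dishonesty bond $75,000 ≥ $70,000 → met
3. firearms qualification 70 days ago vs limit 90 → met
4. condition 'uses patrol vehicles' holds; client-site audit 45 days ago vs limit 30 → not met
5. incident-reporting audit 33 days ago vs limit 30 → not met
6. condition 'provides executive protection' holds; background re-screening 55 days ago vs limit 60 → met
7. complaints pending with the licensing board 2 ≤ 2 → met
8. assault-and-battery coverage $110,000 < $125,000 → not met
9. agency license certificate absent → not met
Not met: 1, 4, 5, 8, 9

1, 4, 5, 8, 9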